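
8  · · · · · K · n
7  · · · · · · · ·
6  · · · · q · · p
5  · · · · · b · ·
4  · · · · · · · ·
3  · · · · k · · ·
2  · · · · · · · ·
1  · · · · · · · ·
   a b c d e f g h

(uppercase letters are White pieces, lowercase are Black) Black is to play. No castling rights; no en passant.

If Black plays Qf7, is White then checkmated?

yes

After Qf7: white king on f8; in check: yes, from the black queen on f7.
King squares — e7: attacked by Qf7; f7: attacked by Nh8; g7: attacked by Qf7; e8: attacked by Qf7; g8: attacked by Qf7.
White has no legal moves → checkmate.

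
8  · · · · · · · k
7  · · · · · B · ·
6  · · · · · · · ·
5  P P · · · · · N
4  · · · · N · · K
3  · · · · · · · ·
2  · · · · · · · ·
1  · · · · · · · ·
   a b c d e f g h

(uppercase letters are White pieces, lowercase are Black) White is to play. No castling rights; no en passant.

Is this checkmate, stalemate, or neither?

neither

White to move; white king on h4.
In check: no.
Legal moves for White include: Bg8, Be8, Bg6, Be6, Bd5, Bc4, Bb3, Ba2, Ng7, Nhf6, Nf4, Nhg3, Kg5, Kg4, Kh3, Kg3, Nef6, Nd6, ... (list truncated; more exist).
White has legal moves and is not in check → neither.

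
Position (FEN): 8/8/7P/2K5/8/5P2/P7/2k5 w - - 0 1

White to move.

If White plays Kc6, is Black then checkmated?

no

After Kc6: black king on c1; in check: no.
Black is not in check, so this cannot be checkmate.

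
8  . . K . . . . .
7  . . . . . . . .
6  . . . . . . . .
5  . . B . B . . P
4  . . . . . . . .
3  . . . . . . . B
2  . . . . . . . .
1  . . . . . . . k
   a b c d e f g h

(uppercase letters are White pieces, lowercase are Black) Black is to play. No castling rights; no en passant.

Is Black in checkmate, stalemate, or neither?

stalemate

Black to move; black king on h1.
In check: no.
King squares — g1: attacked by Bc5; g2: attacked by Bh3; h2: attacked by Be5.
Legal moves for Black: none.
Not in check and no legal moves → stalemate.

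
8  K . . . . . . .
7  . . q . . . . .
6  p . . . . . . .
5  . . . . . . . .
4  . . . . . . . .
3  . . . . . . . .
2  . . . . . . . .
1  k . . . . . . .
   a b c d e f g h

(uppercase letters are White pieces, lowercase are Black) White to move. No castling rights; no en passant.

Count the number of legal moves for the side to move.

White to move; king on a8.
In check: no.
Legal moves: none.
Count: 0.

0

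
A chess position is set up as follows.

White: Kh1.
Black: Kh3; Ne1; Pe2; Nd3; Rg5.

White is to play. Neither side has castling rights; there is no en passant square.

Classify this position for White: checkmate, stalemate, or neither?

stalemate

White to move; white king on h1.
In check: no.
King squares — g1: attacked by Rg5; g2: attacked by Ne1; h2: attacked by Kh3.
Legal moves for White: none.
Not in check and no legal moves → stalemate.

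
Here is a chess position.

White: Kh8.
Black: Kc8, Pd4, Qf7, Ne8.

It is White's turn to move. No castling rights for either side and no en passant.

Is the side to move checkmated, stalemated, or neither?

stalemate

White to move; white king on h8.
In check: no.
King squares — g7: attacked by Qf7; h7: attacked by Qf7; g8: attacked by Qf7.
Legal moves for White: none.
Not in check and no legal moves → stalemate.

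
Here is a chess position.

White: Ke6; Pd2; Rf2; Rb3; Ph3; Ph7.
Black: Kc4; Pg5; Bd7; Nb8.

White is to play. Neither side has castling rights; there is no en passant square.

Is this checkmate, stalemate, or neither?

White to move; white king on e6.
In check: yes, from the black bishop on d7.
King squares — d5: attacked by Kc4; e5: available; f5: attacked by Bd7; d6: available; f6: available; d7: attacked by Nb8; e7: available; f7: available.
Legal moves for White: Kf7, Ke7, Kf6, Kd6, Ke5.
White is in check but has 5 legal moves → neither.

neither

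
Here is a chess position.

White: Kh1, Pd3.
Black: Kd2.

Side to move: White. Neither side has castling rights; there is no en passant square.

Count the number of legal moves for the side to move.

White to move; king on h1.
In check: no.
Legal moves: Kh2, Kg2, Kg1, d4.
Count: 4.

4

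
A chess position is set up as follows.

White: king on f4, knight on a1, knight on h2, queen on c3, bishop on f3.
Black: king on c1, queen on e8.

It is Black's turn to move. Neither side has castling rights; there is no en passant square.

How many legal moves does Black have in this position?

Black to move; king on c1.
In check: yes, from the white queen on c3.
Legal moves: Kb1.
Count: 1.

1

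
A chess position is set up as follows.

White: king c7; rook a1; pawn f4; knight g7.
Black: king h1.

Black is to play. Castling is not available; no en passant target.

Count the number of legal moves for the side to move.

2

Black to move; king on h1.
In check: yes, from the white rook on a1.
Legal moves: Kh2, Kg2.
Count: 2.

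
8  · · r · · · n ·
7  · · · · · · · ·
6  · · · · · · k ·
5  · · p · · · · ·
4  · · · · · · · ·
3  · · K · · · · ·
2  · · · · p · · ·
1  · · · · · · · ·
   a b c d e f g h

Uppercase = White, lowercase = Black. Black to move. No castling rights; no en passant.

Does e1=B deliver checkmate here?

After e1=B: white king on c3; in check: yes, from the black bishop on e1.
White has 5 legal replies: Kc4, Kd3, Kb3, Kc2, Kb2.
In check but a legal move exists → not checkmate.

no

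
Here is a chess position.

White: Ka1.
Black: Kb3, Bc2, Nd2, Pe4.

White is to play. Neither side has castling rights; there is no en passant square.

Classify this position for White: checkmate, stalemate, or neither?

White to move; white king on a1.
In check: no.
King squares — b1: attacked by Bc2; a2: attacked by Kb3; b2: attacked by Kb3.
Legal moves for White: none.
Not in check and no legal moves → stalemate.

stalemate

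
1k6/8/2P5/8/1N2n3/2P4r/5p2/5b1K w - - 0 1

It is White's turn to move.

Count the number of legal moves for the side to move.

White to move; king on h1.
In check: yes, from the black rook on h3.
Legal moves: none.
Count: 0.

0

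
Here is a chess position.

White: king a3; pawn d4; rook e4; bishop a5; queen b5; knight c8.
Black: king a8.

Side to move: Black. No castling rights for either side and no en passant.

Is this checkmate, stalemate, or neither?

stalemate

Black to move; black king on a8.
In check: no.
King squares — a7: attacked by Nc8; b7: attacked by Qb5; b8: attacked by Qb5.
Legal moves for Black: none.
Not in check and no legal moves → stalemate.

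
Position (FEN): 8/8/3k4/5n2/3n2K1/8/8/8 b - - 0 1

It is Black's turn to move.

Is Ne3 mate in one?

no

After Ne3: white king on g4; in check: yes, from the black knight on e3.
White has 6 legal replies: Kh5, Kg5, Kh4, Kf4, Kh3, Kg3.
In check but a legal move exists → not checkmate.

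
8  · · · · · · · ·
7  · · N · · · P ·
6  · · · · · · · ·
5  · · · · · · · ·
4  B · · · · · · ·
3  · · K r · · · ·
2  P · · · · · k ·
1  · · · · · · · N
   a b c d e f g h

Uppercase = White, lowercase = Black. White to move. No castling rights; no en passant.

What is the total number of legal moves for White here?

5

White to move; king on c3.
In check: yes, from the black rook on d3.
Legal moves: Kc4, Kb4, Kxd3, Kc2, Kb2.
Count: 5.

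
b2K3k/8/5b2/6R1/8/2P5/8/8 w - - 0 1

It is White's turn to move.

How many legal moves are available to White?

4

White to move; king on d8.
In check: yes, from the black bishop on f6.
Legal moves: Ke8, Kc8, Kd7, Kc7.
Count: 4.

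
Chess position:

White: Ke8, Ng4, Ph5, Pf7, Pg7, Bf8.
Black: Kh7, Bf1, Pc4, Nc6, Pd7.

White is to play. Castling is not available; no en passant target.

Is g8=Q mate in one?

After g8=Q: black king on h7; in check: yes, from the white queen on g8.
King squares — g6: attacked by Ph5; h6: attacked by Ng4; g7: attacked by Bf8; g8: attacked by Pf7; h8: attacked by Qg8.
Black has no legal moves → checkmate.

yes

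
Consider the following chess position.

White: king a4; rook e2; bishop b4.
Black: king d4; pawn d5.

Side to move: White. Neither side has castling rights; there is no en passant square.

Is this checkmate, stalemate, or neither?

neither

White to move; white king on a4.
In check: no.
Legal moves for White include: Bf8, Be7, Bd6, Bc5+, Ba5, Bc3+, Ba3, Bd2, Be1, Kb5, Ka5, Kb3, Ka3, Re8, Re7, Re6, Re5, Re4+, ... (list truncated; more exist).
White has legal moves and is not in check → neither.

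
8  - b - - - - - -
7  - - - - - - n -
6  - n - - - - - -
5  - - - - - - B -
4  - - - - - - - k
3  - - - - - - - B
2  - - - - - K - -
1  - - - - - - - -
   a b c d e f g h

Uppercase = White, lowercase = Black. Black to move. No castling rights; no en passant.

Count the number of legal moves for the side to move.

Black to move; king on h4.
In check: yes, from the white bishop on g5.
Legal moves: Kh5, Kxg5, Kxh3.
Count: 3.

3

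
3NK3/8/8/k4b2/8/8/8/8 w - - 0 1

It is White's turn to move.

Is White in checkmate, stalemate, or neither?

White to move; white king on e8.
In check: no.
Legal moves for White: Kf8, Kf7, Ke7, Nf7, Nb7+, Ne6, Nc6+.
White has 7 legal moves and is not in check → neither.

neither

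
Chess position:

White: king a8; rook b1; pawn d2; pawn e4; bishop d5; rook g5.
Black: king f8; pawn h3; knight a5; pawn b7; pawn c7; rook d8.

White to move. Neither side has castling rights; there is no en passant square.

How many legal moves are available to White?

White to move; king on a8.
In check: yes, from the black rook on d8.
Legal moves: Ka7.
Count: 1.

1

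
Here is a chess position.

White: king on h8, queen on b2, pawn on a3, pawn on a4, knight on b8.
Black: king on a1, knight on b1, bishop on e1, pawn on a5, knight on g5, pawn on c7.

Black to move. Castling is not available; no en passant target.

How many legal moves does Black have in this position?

Black to move; king on a1.
In check: yes, from the white queen on b2.
Legal moves: Kxb2.
Count: 1.

1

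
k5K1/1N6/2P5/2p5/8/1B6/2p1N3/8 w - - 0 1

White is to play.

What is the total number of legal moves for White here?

White to move; king on g8.
In check: no.
Legal moves: Kh8, Kf8, Kh7, Kg7, Kf7, Nd8, Nd6, Nxc5, Na5, Bf7, Be6, Bd5, Bc4, Ba4, Bxc2, Ba2, Nf4, Nd4, Ng3, Nc3, Ng1, Nc1, c7.
Count: 23.

23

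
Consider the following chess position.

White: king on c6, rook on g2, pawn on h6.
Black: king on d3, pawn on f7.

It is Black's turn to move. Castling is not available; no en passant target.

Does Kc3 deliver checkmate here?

no

After Kc3: white king on c6; in check: no.
White is not in check, so this cannot be checkmate.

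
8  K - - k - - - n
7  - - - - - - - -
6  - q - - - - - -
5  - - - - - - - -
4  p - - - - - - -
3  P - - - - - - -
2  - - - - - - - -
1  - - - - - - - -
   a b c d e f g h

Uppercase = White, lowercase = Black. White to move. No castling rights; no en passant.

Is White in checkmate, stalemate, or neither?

stalemate

White to move; white king on a8.
In check: no.
King squares — a7: attacked by Qb6; b7: attacked by Qb6; b8: attacked by Qb6.
Legal moves for White: none.
Not in check and no legal moves → stalemate.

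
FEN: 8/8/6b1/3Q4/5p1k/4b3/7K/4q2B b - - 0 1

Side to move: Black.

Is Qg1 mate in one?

After Qg1: white king on h2; in check: yes, from the black queen on g1.
King squares — g1: attacked by Be3; h1: own bishop; g2: attacked by Qg1; g3: attacked by Qg1; h3: attacked by Kh4.
White has no legal moves → checkmate.

yes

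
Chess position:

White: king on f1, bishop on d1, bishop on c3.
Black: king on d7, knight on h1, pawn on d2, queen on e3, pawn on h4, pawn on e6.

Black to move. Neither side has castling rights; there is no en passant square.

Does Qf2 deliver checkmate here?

After Qf2: white king on f1; in check: yes, from the black queen on f2.
King squares — e1: attacked by Pd2; g1: attacked by Qf2; e2: attacked by Qf2; f2: attacked by Nh1; g2: attacked by Qf2.
White has no legal moves → checkmate.

yes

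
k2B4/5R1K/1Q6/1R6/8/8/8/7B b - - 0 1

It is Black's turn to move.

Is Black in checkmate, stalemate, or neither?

Black to move; black king on a8.
In check: yes, from the white bishop on h1.
King squares — a7: attacked by Qb6; b7: attacked by Bh1; b8: attacked by Qb6.
Legal moves for Black: none.
In check with no legal moves → checkmate.

checkmate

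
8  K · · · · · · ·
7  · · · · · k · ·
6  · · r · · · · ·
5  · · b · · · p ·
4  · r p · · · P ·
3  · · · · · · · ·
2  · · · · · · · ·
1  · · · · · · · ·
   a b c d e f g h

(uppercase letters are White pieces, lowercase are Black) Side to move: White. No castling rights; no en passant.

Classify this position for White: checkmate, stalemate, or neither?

White to move; white king on a8.
In check: no.
King squares — a7: attacked by Bc5; b7: attacked by Rb4; b8: attacked by Rb4.
Legal moves for White: none.
Not in check and no legal moves → stalemate.

stalemate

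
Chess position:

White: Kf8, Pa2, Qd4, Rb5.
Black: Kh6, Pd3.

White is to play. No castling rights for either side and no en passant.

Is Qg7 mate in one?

yes

After Qg7: black king on h6; in check: yes, from the white queen on g7.
King squares — g5: attacked by Rb5; h5: attacked by Rb5; g6: attacked by Qg7; g7: attacked by Kf8; h7: attacked by Qg7.
Black has no legal moves → checkmate.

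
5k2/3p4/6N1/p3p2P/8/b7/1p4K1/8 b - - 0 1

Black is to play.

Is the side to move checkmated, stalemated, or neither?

Black to move; black king on f8.
In check: yes, from the white knight on g6.
King squares — e7: attacked by Ng6; f7: available; g7: available; e8: available; g8: available.
Legal moves for Black: Kg8, Ke8, Kg7, Kf7.
Black is in check but has 4 legal moves → neither.

neither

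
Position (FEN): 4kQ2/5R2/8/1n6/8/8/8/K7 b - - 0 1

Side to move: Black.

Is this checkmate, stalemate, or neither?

checkmate

Black to move; black king on e8.
In check: yes, from the white queen on f8.
King squares — d7: attacked by Rf7; e7: attacked by Rf7; f7: attacked by Qf8; d8: attacked by Qf8; f8: attacked by Rf7.
Legal moves for Black: none.
In check with no legal moves → checkmate.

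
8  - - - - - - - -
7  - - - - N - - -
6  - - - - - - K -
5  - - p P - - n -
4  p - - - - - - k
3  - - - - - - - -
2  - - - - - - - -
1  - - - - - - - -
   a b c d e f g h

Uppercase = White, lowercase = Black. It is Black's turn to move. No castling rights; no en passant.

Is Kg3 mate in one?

After Kg3: white king on g6; in check: no.
White is not in check, so this cannot be checkmate.

no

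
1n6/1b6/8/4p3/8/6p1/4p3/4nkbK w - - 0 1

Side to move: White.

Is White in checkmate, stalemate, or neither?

checkmate

White to move; white king on h1.
In check: yes, from the black bishop on b7.
King squares — g1: attacked by Kf1; g2: attacked by Ne1; h2: attacked by Bg1.
Legal moves for White: none.
In check with no legal moves → checkmate.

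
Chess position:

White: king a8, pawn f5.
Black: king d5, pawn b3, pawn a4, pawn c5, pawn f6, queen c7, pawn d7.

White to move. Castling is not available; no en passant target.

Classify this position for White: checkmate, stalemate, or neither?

White to move; white king on a8.
In check: no.
King squares — a7: attacked by Qc7; b7: attacked by Qc7; b8: attacked by Qc7.
Legal moves for White: none.
Not in check and no legal moves → stalemate.

stalemate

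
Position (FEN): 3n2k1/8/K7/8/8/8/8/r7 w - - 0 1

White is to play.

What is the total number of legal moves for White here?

2

White to move; king on a6.
In check: yes, from the black rook on a1.
Legal moves: Kb6, Kb5.
Count: 2.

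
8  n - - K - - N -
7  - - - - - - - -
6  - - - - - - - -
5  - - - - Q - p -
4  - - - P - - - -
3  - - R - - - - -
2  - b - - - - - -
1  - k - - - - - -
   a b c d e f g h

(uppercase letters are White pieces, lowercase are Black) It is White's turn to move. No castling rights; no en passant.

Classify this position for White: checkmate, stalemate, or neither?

White to move; white king on d8.
In check: no.
Legal moves for White include: Ne7, Nh6, Nf6, Ke8, Kc8, Ke7, Kd7, Qh8, Qe8, Qb8, Qg7, Qe7, Qc7, Qf6, Qe6, Qd6, Qxg5, Qf5+, ... (list truncated; more exist).
White has legal moves and is not in check → neither.

neither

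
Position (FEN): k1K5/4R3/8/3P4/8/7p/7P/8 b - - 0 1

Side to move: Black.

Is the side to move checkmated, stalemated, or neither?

stalemate

Black to move; black king on a8.
In check: no.
King squares — a7: attacked by Re7; b7: attacked by Re7; b8: attacked by Kc8.
Legal moves for Black: none.
Not in check and no legal moves → stalemate.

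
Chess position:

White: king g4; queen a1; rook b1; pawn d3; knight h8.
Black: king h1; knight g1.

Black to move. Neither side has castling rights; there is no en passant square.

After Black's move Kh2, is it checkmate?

no

After Kh2: white king on g4; in check: no.
White is not in check, so this cannot be checkmate.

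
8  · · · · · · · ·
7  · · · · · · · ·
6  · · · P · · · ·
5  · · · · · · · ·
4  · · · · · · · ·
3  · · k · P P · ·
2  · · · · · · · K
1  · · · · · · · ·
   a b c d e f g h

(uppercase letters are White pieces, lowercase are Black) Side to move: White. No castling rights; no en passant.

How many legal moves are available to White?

8

White to move; king on h2.
In check: no.
Legal moves: Kh3, Kg3, Kg2, Kh1, Kg1, d7, f4, e4.
Count: 8.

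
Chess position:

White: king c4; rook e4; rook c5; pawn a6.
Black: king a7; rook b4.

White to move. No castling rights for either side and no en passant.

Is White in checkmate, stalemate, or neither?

neither

White to move; white king on c4.
In check: yes, from the black rook on b4.
Legal moves for White: Kd5, Kxb4, Kd3, Kc3.
White is in check but has 4 legal moves → neither.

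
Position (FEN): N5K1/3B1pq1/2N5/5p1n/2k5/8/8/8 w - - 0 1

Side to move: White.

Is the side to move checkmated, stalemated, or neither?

checkmate

White to move; white king on g8.
In check: yes, from the black queen on g7.
King squares — f7: attacked by Qg7; g7: attacked by Nh5; h7: attacked by Qg7; f8: attacked by Qg7; h8: attacked by Qg7.
Legal moves for White: none.
In check with no legal moves → checkmate.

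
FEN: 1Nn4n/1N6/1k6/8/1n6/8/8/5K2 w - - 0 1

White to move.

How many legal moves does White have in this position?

White to move; king on f1.
In check: no.
Legal moves: Nd7+, Nc6, Na6, Nd8, Nd6, Nc5, Na5, Kg2, Kf2, Ke2, Kg1, Ke1.
Count: 12.

12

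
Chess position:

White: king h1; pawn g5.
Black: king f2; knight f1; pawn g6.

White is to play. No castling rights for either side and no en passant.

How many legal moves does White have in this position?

0

White to move; king on h1.
In check: no.
Legal moves: none.
Count: 0.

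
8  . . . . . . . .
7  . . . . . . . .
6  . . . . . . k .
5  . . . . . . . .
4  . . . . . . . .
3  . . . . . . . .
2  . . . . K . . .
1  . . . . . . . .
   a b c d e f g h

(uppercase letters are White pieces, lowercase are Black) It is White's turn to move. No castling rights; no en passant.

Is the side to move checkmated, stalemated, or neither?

neither

White to move; white king on e2.
In check: no.
Legal moves for White: Kf3, Ke3, Kd3, Kf2, Kd2, Kf1, Ke1, Kd1.
White has 8 legal moves and is not in check → neither.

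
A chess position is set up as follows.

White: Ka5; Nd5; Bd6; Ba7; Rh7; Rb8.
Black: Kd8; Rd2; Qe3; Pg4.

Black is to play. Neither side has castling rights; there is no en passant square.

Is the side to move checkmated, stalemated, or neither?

checkmate

Black to move; black king on d8.
In check: yes, from the white rook on b8.
King squares — c7: attacked by Nd5; d7: attacked by Rh7; e7: attacked by Nd5; c8: attacked by Rb8; e8: attacked by Rb8.
Legal moves for Black: none.
In check with no legal moves → checkmate.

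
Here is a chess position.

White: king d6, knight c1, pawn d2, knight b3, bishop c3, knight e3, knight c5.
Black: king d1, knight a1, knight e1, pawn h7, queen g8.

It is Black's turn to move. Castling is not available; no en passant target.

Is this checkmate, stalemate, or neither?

Black to move; black king on d1.
In check: yes, from the white knight on e3.
King squares — c1: attacked by Nb3; e1: own knight; c2: attacked by Ne3; d2: attacked by Nb3; e2: attacked by Nc1.
Legal moves for Black: none.
In check with no legal moves → checkmate.

checkmate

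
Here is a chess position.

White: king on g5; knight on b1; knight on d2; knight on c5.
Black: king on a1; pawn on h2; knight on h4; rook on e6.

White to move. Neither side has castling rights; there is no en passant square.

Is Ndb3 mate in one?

no

After Ndb3: black king on a1; in check: yes, from the white knight on b3.
Black has 3 legal replies: Kb2, Ka2, Kxb1.
In check but a legal move exists → not checkmate.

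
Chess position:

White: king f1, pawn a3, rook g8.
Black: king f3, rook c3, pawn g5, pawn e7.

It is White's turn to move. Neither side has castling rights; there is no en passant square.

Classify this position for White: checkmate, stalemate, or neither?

neither

White to move; white king on f1.
In check: no.
Legal moves for White: Rh8, Rf8+, Re8, Rd8, Rc8, Rb8, Ra8, Rg7, Rg6, Rxg5, Kg1, Ke1, a4.
White has 13 legal moves and is not in check → neither.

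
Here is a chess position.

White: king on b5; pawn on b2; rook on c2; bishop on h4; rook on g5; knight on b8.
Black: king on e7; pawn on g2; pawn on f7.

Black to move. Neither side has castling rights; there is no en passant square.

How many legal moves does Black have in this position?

12

Black to move; king on e7.
In check: no.
Legal moves: Kf8, Ke8, Kd8, Kf6, Ke6, Kd6, f6, g1=Q, g1=R, g1=B, g1=N, f5.
Count: 12.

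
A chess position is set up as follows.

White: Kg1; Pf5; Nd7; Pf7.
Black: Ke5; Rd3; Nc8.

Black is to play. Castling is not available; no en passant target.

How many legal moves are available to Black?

Black to move; king on e5.
In check: yes, from the white knight on d7.
Legal moves: Kd6, Kxf5, Kd5, Kf4, Ke4, Kd4, Rxd7.
Count: 7.

7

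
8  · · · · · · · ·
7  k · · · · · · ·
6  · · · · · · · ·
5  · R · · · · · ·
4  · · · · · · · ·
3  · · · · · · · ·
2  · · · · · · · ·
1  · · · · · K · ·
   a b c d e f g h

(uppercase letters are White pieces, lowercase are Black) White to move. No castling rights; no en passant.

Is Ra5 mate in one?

After Ra5: black king on a7; in check: yes, from the white rook on a5.
Black has 3 legal replies: Kb8, Kb7, Kb6.
In check but a legal move exists → not checkmate.

no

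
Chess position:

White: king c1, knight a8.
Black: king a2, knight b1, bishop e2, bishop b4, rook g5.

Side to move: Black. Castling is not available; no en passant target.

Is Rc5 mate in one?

yes

After Rc5: white king on c1; in check: yes, from the black rook on c5.
King squares — b1: attacked by Ka2; d1: attacked by Be2; b2: attacked by Ka2; c2: attacked by Rc5; d2: attacked by Nb1.
White has no legal moves → checkmate.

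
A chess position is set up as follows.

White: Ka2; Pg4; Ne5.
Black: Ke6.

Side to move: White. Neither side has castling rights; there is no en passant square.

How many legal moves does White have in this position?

13

White to move; king on a2.
In check: no.
Legal moves: Nf7, Nd7, Ng6, Nc6, Nc4, Nf3, Nd3, Kb3, Ka3, Kb2, Kb1, Ka1, g5.
Count: 13.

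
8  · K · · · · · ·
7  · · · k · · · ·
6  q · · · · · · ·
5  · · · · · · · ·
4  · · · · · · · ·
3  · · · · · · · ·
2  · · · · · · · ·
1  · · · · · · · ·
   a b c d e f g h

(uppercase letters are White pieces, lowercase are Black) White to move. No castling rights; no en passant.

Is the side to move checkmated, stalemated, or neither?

White to move; white king on b8.
In check: no.
King squares — a7: attacked by Qa6; b7: attacked by Qa6; c7: attacked by Kd7; a8: attacked by Qa6; c8: attacked by Qa6.
Legal moves for White: none.
Not in check and no legal moves → stalemate.

stalemate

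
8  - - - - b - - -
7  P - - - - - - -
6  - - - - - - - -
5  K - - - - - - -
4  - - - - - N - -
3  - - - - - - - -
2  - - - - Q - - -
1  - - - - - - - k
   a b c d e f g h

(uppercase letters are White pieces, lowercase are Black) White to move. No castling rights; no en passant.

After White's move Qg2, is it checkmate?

yes

After Qg2: black king on h1; in check: yes, from the white queen on g2.
King squares — g1: attacked by Qg2; g2: attacked by Nf4; h2: attacked by Qg2.
Black has no legal moves → checkmate.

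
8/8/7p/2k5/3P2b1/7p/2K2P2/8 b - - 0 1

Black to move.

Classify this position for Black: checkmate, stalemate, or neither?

Black to move; black king on c5.
In check: yes, from the white pawn on d4.
Legal moves for Black: Kd6, Kc6, Kb6, Kd5, Kb5, Kxd4, Kc4, Kb4.
Black is in check but has 8 legal moves → neither.

neither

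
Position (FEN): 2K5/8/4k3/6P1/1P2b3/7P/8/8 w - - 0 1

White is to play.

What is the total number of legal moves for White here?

White to move; king on c8.
In check: no.
Legal moves: Kd8, Kb8, Kc7, g6, b5, h4.
Count: 6.

6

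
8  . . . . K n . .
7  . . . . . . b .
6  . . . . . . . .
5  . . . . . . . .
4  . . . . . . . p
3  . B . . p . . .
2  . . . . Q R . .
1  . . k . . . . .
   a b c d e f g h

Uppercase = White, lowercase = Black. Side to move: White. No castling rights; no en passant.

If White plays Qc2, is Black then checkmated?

yes

After Qc2: black king on c1; in check: yes, from the white queen on c2.
King squares — b1: attacked by Qc2; d1: attacked by Qc2; b2: attacked by Qc2; c2: attacked by Rf2; d2: attacked by Qc2.
Black has no legal moves → checkmate.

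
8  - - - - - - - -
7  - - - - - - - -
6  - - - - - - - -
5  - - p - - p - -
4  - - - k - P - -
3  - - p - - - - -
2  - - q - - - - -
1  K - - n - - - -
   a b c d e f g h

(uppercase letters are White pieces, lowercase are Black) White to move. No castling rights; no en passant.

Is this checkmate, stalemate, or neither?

stalemate

White to move; white king on a1.
In check: no.
King squares — b1: attacked by Qc2; a2: attacked by Qc2; b2: attacked by Nd1.
Legal moves for White: none.
Not in check and no legal moves → stalemate.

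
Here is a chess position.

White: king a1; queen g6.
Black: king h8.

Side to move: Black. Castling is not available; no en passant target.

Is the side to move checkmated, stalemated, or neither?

stalemate

Black to move; black king on h8.
In check: no.
King squares — g7: attacked by Qg6; h7: attacked by Qg6; g8: attacked by Qg6.
Legal moves for Black: none.
Not in check and no legal moves → stalemate.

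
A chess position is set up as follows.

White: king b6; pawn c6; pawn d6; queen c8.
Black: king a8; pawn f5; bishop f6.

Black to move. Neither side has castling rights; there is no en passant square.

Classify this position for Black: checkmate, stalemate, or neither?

checkmate

Black to move; black king on a8.
In check: yes, from the white queen on c8.
King squares — a7: attacked by Kb6; b7: attacked by Kb6; b8: attacked by Qc8.
Legal moves for Black: none.
In check with no legal moves → checkmate.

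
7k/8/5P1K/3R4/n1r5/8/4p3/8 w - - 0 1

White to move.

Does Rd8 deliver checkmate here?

yes

After Rd8: black king on h8; in check: yes, from the white rook on d8.
King squares — g7: attacked by Pf6; h7: attacked by Kh6; g8: attacked by Rd8.
Black has no legal moves → checkmate.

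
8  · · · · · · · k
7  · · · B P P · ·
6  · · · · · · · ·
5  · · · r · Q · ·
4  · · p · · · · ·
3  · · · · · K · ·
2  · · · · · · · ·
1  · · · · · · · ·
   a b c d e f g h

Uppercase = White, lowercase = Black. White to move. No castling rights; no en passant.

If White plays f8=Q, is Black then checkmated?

After f8=Q: black king on h8; in check: yes, from the white queen on f8.
King squares — g7: attacked by Qf8; h7: attacked by Qf5; g8: attacked by Qf8.
Black has no legal moves → checkmate.

yes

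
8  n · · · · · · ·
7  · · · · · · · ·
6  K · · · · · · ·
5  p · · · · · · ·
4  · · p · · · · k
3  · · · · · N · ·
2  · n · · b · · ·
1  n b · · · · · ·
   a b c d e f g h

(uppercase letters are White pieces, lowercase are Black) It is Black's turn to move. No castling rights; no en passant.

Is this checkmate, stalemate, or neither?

neither

Black to move; black king on h4.
In check: yes, from the white knight on f3.
King squares — g3: available; h3: available; g4: available; g5: attacked by Nf3; h5: available.
Legal moves for Black: Kh5, Kg4, Kh3, Kg3, Bxf3.
Black is in check but has 5 legal moves → neither.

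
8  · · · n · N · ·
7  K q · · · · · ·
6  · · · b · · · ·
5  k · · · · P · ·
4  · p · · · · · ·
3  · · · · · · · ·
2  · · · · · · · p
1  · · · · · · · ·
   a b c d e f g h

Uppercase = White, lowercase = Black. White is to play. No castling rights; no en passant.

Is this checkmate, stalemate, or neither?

checkmate

White to move; white king on a7.
In check: yes, from the black queen on b7.
King squares — a6: attacked by Ka5; b6: attacked by Ka5; b7: attacked by Nd8; a8: attacked by Qb7; b8: attacked by Bd6.
Legal moves for White: none.
In check with no legal moves → checkmate.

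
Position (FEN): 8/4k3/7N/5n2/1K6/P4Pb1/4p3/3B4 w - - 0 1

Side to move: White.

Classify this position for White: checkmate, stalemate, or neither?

neither

White to move; white king on b4.
In check: no.
Legal moves for White: Ng8+, Nf7, Nxf5+, Ng4, Kc5, Kb5, Ka5, Kc4, Ka4, Kc3, Kb3, Ba4, Bb3, Bxe2, Bc2, f4, a4.
White has 17 legal moves and is not in check → neither.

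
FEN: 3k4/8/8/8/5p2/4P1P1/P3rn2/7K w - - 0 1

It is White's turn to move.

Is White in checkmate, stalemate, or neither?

White to move; white king on h1.
In check: yes, from the black knight on f2.
Legal moves for White: Kh2, Kg2, Kg1.
White is in check but has 3 legal moves → neither.

neither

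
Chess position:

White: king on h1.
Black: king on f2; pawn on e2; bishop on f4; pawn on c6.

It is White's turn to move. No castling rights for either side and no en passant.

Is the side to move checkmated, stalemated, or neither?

stalemate

White to move; white king on h1.
In check: no.
King squares — g1: attacked by Kf2; g2: attacked by Kf2; h2: attacked by Bf4.
Legal moves for White: none.
Not in check and no legal moves → stalemate.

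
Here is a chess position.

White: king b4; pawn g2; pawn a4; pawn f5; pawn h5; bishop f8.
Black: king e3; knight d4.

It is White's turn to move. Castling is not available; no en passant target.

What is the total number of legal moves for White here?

White to move; king on b4.
In check: no.
Legal moves: Bg7, Be7, Bh6+, Bd6, Bc5, Kc5, Ka5, Kc4, Kc3, Ka3, h6, f6, a5, g3, g4.
Count: 15.

15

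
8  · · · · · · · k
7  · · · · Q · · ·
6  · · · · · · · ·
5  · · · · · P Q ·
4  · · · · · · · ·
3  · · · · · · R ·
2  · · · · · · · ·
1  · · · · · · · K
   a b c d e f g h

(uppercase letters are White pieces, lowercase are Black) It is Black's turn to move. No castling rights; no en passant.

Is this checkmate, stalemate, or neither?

Black to move; black king on h8.
In check: no.
King squares — g7: attacked by Qg5; h7: attacked by Qe7; g8: attacked by Qg5.
Legal moves for Black: none.
Not in check and no legal moves → stalemate.

stalemate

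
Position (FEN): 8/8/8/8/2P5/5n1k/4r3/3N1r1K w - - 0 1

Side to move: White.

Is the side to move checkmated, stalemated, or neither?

checkmate

White to move; white king on h1.
In check: yes, from the black rook on f1.
King squares — g1: attacked by Rf1; g2: attacked by Re2; h2: attacked by Re2.
Legal moves for White: none.
In check with no legal moves → checkmate.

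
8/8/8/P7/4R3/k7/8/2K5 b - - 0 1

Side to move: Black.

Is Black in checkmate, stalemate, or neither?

neither

Black to move; black king on a3.
In check: no.
Legal moves for Black: Kb3, Ka2.
Black has 2 legal moves and is not in check → neither.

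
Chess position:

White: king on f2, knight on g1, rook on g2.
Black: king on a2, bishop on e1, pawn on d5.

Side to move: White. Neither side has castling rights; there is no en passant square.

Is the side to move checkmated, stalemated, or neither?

White to move; white king on f2.
In check: yes, from the black bishop on e1.
Legal moves for White: Kf3+, Ke3+, Ke2, Kf1+, Kxe1+.
White is in check but has 5 legal moves → neither.

neither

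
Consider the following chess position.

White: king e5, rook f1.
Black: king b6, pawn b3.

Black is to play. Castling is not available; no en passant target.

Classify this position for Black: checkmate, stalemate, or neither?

neither

Black to move; black king on b6.
In check: no.
Legal moves for Black: Kc7, Kb7, Ka7, Kc6, Ka6, Kc5, Kb5, Ka5, b2.
Black has 9 legal moves and is not in check → neither.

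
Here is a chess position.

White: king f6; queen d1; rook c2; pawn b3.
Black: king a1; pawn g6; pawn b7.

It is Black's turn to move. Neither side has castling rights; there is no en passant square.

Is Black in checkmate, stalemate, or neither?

checkmate

Black to move; black king on a1.
In check: yes, from the white queen on d1.
King squares — b1: attacked by Qd1; a2: attacked by Rc2; b2: attacked by Rc2.
Legal moves for Black: none.
In check with no legal moves → checkmate.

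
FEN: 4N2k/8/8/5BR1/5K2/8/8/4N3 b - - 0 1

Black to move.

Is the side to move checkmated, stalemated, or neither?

stalemate

Black to move; black king on h8.
In check: no.
King squares — g7: attacked by Rg5; h7: attacked by Bf5; g8: attacked by Rg5.
Legal moves for Black: none.
Not in check and no legal moves → stalemate.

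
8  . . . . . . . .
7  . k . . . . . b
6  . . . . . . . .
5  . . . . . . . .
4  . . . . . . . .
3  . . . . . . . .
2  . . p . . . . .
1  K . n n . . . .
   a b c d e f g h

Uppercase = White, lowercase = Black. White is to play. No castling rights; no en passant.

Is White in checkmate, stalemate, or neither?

White to move; white king on a1.
In check: no.
King squares — b1: attacked by Pc2; a2: attacked by Nc1; b2: attacked by Nd1.
Legal moves for White: none.
Not in check and no legal moves → stalemate.

stalemate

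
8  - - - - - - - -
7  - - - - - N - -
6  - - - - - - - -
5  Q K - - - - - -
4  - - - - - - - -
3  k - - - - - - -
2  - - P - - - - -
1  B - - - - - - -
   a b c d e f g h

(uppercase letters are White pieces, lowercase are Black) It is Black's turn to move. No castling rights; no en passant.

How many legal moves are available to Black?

Black to move; king on a3.
In check: yes, from the white queen on a5.
Legal moves: none.
Count: 0.

0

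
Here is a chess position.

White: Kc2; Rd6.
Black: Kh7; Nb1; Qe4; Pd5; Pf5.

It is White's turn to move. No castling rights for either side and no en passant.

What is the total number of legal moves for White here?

White to move; king on c2.
In check: yes, from the black queen on e4.
Legal moves: Kb3, Kb2, Kd1, Kc1.
Count: 4.

4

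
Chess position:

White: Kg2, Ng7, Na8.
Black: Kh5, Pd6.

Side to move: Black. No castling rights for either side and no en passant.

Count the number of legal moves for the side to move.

Black to move; king on h5.
In check: yes, from the white knight on g7.
Legal moves: Kh6, Kg6, Kg5, Kh4, Kg4.
Count: 5.

5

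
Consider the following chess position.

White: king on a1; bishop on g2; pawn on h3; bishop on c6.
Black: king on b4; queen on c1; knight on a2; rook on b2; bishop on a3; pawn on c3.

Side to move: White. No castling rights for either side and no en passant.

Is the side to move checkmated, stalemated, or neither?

checkmate

White to move; white king on a1.
In check: yes, from the black queen on c1.
King squares — b1: attacked by Qc1; a2: attacked by Rb2; b2: attacked by Qc1.
Legal moves for White: none.
In check with no legal moves → checkmate.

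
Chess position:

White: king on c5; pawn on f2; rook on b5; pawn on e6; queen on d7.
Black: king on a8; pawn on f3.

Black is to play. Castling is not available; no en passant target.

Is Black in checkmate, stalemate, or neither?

stalemate

Black to move; black king on a8.
In check: no.
King squares — a7: attacked by Qd7; b7: attacked by Rb5; b8: attacked by Rb5.
Legal moves for Black: none.
Not in check and no legal moves → stalemate.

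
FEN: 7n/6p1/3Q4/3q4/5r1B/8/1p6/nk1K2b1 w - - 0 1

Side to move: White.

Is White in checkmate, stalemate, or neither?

White to move; white king on d1.
In check: yes, from the black queen on d5.
King squares — c1: attacked by Kb1; e1: available; c2: attacked by Na1; d2: attacked by Qd5; e2: available.
Legal moves for White: Ke2, Ke1, Qxd5.
White is in check but has 3 legal moves → neither.

neither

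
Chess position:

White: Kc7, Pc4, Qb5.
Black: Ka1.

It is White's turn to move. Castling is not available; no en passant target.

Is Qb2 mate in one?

After Qb2: black king on a1; in check: yes, from the white queen on b2.
Black has 1 legal reply: Kxb2.
In check but a legal move exists → not checkmate.

no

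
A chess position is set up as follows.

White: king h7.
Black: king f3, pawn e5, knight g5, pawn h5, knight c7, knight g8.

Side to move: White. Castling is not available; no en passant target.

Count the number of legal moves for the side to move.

4

White to move; king on h7.
In check: yes, from the black knight on g5.
Legal moves: Kh8, Kxg8, Kg7, Kg6.
Count: 4.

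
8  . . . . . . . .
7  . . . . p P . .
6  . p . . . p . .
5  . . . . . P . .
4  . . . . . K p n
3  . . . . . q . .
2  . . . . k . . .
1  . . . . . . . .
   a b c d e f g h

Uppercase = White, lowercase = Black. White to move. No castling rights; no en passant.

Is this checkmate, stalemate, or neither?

White to move; white king on f4.
In check: yes, from the black queen on f3.
King squares — e3: attacked by Ke2; f3: attacked by Ke2; g3: attacked by Qf3; e4: attacked by Qf3; g4: attacked by Qf3; e5: attacked by Pf6; f5: own pawn; g5: attacked by Pf6.
Legal moves for White: none.
In check with no legal moves → checkmate.

checkmate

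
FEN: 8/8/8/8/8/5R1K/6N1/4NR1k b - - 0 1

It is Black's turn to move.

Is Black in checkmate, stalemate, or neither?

Black to move; black king on h1.
In check: yes, from the white rook on f1.
King squares — g1: attacked by Rf1; g2: attacked by Ne1; h2: attacked by Kh3.
Legal moves for Black: none.
In check with no legal moves → checkmate.

checkmate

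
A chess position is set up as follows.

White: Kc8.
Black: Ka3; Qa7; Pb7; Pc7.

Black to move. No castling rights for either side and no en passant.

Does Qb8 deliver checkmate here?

After Qb8: white king on c8; in check: yes, from the black queen on b8.
White has 2 legal replies: Kxb8, Kd7.
In check but a legal move exists → not checkmate.

no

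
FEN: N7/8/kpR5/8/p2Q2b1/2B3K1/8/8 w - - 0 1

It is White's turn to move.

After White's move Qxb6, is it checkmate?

After Qxb6: black king on a6; in check: yes, from the white queen on b6.
King squares — a5: attacked by Bc3; b5: attacked by Qb6; b6: attacked by Rc6; a7: attacked by Qb6; b7: attacked by Qb6.
Black has no legal moves → checkmate.

yes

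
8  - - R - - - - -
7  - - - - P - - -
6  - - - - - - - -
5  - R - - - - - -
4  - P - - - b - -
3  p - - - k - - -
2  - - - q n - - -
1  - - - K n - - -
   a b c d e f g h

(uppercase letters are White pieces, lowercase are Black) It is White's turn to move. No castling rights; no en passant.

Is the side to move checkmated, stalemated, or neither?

White to move; white king on d1.
In check: yes, from the black queen on d2.
King squares — c1: attacked by Qd2; e1: attacked by Qd2; c2: attacked by Ne1; d2: attacked by Ke3; e2: attacked by Qd2.
Legal moves for White: none.
In check with no legal moves → checkmate.

checkmate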